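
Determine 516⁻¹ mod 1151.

By the extended Euclidean algorithm:
1151 = 2×516 + 119
516 = 4×119 + 40
119 = 2×40 + 39
40 = 1×39 + 1
39 = 39×1 + 0
gcd(516, 1151) = 1, so the inverse exists.
Back-substitute for 1:
1 = 1×40 − 1×39
  = −1×119 + 3×40
  = 3×516 − 13×119
  = −13×1151 + 29×516
So 516⁻¹ ≡ 29 (mod 1151).

29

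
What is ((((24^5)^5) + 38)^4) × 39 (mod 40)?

(24)^5 ≡ 24 (mod 40)
(24)^5 ≡ 24 (mod 40)
24 + 38 = 62 ≡ 22 (mod 40)
(22)^4 ≡ 16 (mod 40)
16 × 39 = 624 ≡ 24 (mod 40)

24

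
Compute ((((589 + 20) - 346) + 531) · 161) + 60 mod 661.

589 + 20 = 609
609 - 346 = 263
263 + 531 = 794 ≡ 133 (mod 661)
133 · 161 = 21413 ≡ 261 (mod 661)
261 + 60 = 321

321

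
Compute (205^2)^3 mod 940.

625

(205)^2 ≡ 665 (mod 940)
(665)^3 ≡ 625 (mod 940)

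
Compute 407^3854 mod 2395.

3854 in binary is 111100001110, i.e. 3854 = 2048 + 1024 + 512 + 256 + 8 + 4 + 2.
407^1 ≡ 407 (mod 2395)
407^2 ≡ 407^2 = 165649 ≡ 394 (mod 2395)
407^4 ≡ 394^2 = 155236 ≡ 1956 (mod 2395)
407^8 ≡ 1956^2 = 3825936 ≡ 1121 (mod 2395)
407^16 ≡ 1121^2 = 1256641 ≡ 1661 (mod 2395)
407^32 ≡ 1661^2 = 2758921 ≡ 2276 (mod 2395)
407^64 ≡ 2276^2 = 5180176 ≡ 2186 (mod 2395)
407^128 ≡ 2186^2 = 4778596 ≡ 571 (mod 2395)
407^256 ≡ 571^2 = 326041 ≡ 321 (mod 2395)
407^512 ≡ 321^2 = 103041 ≡ 56 (mod 2395)
407^1024 ≡ 56^2 = 3136 ≡ 741 (mod 2395)
407^2048 ≡ 741^2 = 549081 ≡ 626 (mod 2395)
407^3854 = 407^2048 · 407^1024 · 407^512 · 407^256 · 407^8 · 407^4 · 407^2 ≡ 626 · 741 · 56 · 321 · 1121 · 1956 · 394 (mod 2395).
Accumulate the product:
626 · 741 = 463866 ≡ 1631
1631 · 56 = 91336 ≡ 326
326 · 321 = 104646 ≡ 1661
1661 · 1121 = 1861981 ≡ 1066
1066 · 1956 = 2085096 ≡ 1446
1446 · 394 = 569724 ≡ 2109

2109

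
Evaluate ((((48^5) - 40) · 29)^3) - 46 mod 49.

(48)^5 ≡ 48 (mod 49)
48 - 40 = 8
8 · 29 = 232 ≡ 36 (mod 49)
(36)^3 ≡ 8 (mod 49)
8 - 46 = -38 ≡ 11 (mod 49)

11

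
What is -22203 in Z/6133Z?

2329

-22203 = -4·6133 + 2329, so -22203 ≡ 2329 (mod 6133).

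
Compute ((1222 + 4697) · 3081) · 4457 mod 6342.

951

1222 + 4697 = 5919
5919 · 3081 = 18236439 ≡ 3189 (mod 6342)
3189 · 4457 = 14213373 ≡ 951 (mod 6342)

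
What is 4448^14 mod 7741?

4507

Compute successive squares:
14 in binary is 1110, i.e. 14 = 8 + 4 + 2.
4448^1 ≡ 4448 (mod 7741)
4448^2 ≡ 4448^2 = 19784704 ≡ 6449 (mod 7741)
4448^4 ≡ 6449^2 = 41589601 ≡ 4949 (mod 7741)
4448^8 ≡ 4949^2 = 24492601 ≡ 77 (mod 7741)
4448^14 = 4448^8 × 4448^4 × 4448^2 ≡ 77 × 4949 × 6449 (mod 7741).
Accumulate the product:
77 × 4949 = 381073 ≡ 1764
1764 × 6449 = 11376036 ≡ 4507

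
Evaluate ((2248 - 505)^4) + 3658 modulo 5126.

2248 - 505 = 1743
(1743)^4 ≡ 2143 (mod 5126)
2143 + 3658 = 5801 ≡ 675 (mod 5126)

675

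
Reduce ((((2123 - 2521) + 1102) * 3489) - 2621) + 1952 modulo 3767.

3270

2123 - 2521 = -398 ≡ 3369 (mod 3767)
3369 + 1102 = 4471 ≡ 704 (mod 3767)
704 * 3489 = 2456256 ≡ 172 (mod 3767)
172 - 2621 = -2449 ≡ 1318 (mod 3767)
1318 + 1952 = 3270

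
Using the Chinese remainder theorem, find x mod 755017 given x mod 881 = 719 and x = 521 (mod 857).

182205

881⁻¹ mod 857: 881×250 ≡ 1 (mod 857), so 881⁻¹ ≡ 250.
x = 719 + 881×((521 − 719)×250 mod 857) = 719 + 881×206 = 182205.
Check: 182205 mod 881 = 719, 182205 mod 857 = 521. ✓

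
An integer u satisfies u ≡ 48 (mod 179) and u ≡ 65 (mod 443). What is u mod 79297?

179⁻¹ mod 443: 179×99 ≡ 1 (mod 443), so 179⁻¹ ≡ 99.
u = 48 + 179×((65 − 48)×99 mod 443) = 48 + 179×354 = 63414.

63414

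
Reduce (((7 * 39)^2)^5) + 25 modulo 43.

7 * 39 = 273 ≡ 15 (mod 43)
(15)^2 ≡ 10 (mod 43)
(10)^5 ≡ 25 (mod 43)
25 + 25 = 50 ≡ 7 (mod 43)

7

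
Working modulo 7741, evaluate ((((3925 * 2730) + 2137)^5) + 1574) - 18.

4357

3925 * 2730 = 10715250 ≡ 1706 (mod 7741)
1706 + 2137 = 3843
(3843)^5 ≡ 2801 (mod 7741)
2801 + 1574 = 4375
4375 - 18 = 4357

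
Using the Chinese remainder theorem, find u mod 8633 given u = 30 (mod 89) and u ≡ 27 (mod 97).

5459

89⁻¹ mod 97: 89·12 ≡ 1 (mod 97), so 89⁻¹ ≡ 12.
u = 30 + 89·((27 − 30)·12 mod 97) = 30 + 89·61 = 5459.
Check: 5459 mod 89 = 30, 5459 mod 97 = 27. ✓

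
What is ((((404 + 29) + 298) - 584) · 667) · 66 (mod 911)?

401

404 + 29 = 433
433 + 298 = 731
731 - 584 = 147
147 · 667 = 98049 ≡ 572 (mod 911)
572 · 66 = 37752 ≡ 401 (mod 911)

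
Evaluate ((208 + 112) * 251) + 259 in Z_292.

208 + 112 = 320 ≡ 28 (mod 292)
28 * 251 = 7028 ≡ 20 (mod 292)
20 + 259 = 279

279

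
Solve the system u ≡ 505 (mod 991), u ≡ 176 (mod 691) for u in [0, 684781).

271048

991⁻¹ mod 691: 991×205 ≡ 1 (mod 691), so 991⁻¹ ≡ 205.
u = 505 + 991×((176 − 505)×205 mod 691) = 505 + 991×273 = 271048.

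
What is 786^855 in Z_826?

316

Using repeated squaring:
855 in binary is 1101010111, i.e. 855 = 512 + 256 + 64 + 16 + 4 + 2 + 1.
786^1 ≡ 786 (mod 826)
786^2 ≡ 786^2 = 617796 ≡ 774 (mod 826)
786^4 ≡ 774^2 = 599076 ≡ 226 (mod 826)
786^8 ≡ 226^2 = 51076 ≡ 690 (mod 826)
786^16 ≡ 690^2 = 476100 ≡ 324 (mod 826)
786^32 ≡ 324^2 = 104976 ≡ 74 (mod 826)
786^64 ≡ 74^2 = 5476 ≡ 520 (mod 826)
786^128 ≡ 520^2 = 270400 ≡ 298 (mod 826)
786^256 ≡ 298^2 = 88804 ≡ 422 (mod 826)
786^512 ≡ 422^2 = 178084 ≡ 494 (mod 826)
786^855 = 786^512 · 786^256 · 786^64 · 786^16 · 786^4 · 786^2 · 786^1 ≡ 494 · 422 · 520 · 324 · 226 · 774 · 786 (mod 826).
Accumulate the product:
494 · 422 = 208468 ≡ 316
316 · 520 = 164320 ≡ 772
772 · 324 = 250128 ≡ 676
676 · 226 = 152776 ≡ 792
792 · 774 = 613008 ≡ 116
116 · 786 = 91176 ≡ 316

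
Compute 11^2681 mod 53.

2681 in binary is 101001111001, i.e. 2681 = 2048 + 512 + 64 + 32 + 16 + 8 + 1.
11^1 ≡ 11 (mod 53)
11^2 ≡ 11^2 = 121 ≡ 15 (mod 53)
11^4 ≡ 15^2 = 225 ≡ 13 (mod 53)
11^8 ≡ 13^2 = 169 ≡ 10 (mod 53)
11^16 ≡ 10^2 = 100 ≡ 47 (mod 53)
11^32 ≡ 47^2 = 2209 ≡ 36 (mod 53)
11^64 ≡ 36^2 = 1296 ≡ 24 (mod 53)
11^128 ≡ 24^2 = 576 ≡ 46 (mod 53)
11^256 ≡ 46^2 = 2116 ≡ 49 (mod 53)
11^512 ≡ 49^2 = 2401 ≡ 16 (mod 53)
11^1024 ≡ 16^2 = 256 ≡ 44 (mod 53)
11^2048 ≡ 44^2 = 1936 ≡ 28 (mod 53)
11^2681 = 11^2048 · 11^512 · 11^64 · 11^32 · 11^16 · 11^8 · 11^1 ≡ 28 · 16 · 24 · 36 · 47 · 10 · 11 (mod 53).
Accumulate the product:
28 · 16 = 448 ≡ 24
24 · 24 = 576 ≡ 46
46 · 36 = 1656 ≡ 13
13 · 47 = 611 ≡ 28
28 · 10 = 280 ≡ 15
15 · 11 = 165 ≡ 6

6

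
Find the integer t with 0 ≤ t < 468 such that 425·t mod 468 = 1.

185

468 = 1*425 + 43
425 = 9*43 + 38
43 = 1*38 + 5
38 = 7*5 + 3
5 = 1*3 + 2
3 = 1*2 + 1
2 = 2*1 + 0
gcd(425, 468) = 1, so the inverse exists.
Bézout: 1 = −168*468 + 185*425.
So 425⁻¹ ≡ 185 (mod 468).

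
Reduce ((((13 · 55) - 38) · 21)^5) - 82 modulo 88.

7

13 · 55 = 715 ≡ 11 (mod 88)
11 - 38 = -27 ≡ 61 (mod 88)
61 · 21 = 1281 ≡ 49 (mod 88)
(49)^5 ≡ 1 (mod 88)
1 - 82 = -81 ≡ 7 (mod 88)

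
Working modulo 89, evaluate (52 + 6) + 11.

69

52 + 6 = 58
58 + 11 = 69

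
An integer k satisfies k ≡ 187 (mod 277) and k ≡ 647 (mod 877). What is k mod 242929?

234806

277⁻¹ mod 877: 277×19 ≡ 1 (mod 877), so 277⁻¹ ≡ 19.
k = 187 + 277×((647 − 187)×19 mod 877) = 187 + 277×847 = 234806.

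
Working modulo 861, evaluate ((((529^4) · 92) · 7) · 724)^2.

(529)^4 ≡ 256 (mod 861)
256 · 92 = 23552 ≡ 305 (mod 861)
305 · 7 = 2135 ≡ 413 (mod 861)
413 · 724 = 299012 ≡ 245 (mod 861)
(245)^2 ≡ 616 (mod 861)

616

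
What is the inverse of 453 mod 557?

241

By the extended Euclidean algorithm:
557 = 1*453 + 104
453 = 4*104 + 37
104 = 2*37 + 30
37 = 1*30 + 7
30 = 4*7 + 2
7 = 3*2 + 1
2 = 2*1 + 0
gcd(453, 557) = 1, so the inverse exists.
Back-substitute for 1:
1 = 1*7 − 3*2
  = −3*30 + 13*7
  = 13*37 − 16*30
  = −16*104 + 45*37
  = 45*453 − 196*104
  = −196*557 + 241*453
So 453⁻¹ ≡ 241 (mod 557).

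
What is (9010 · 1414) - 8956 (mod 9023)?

9010 · 1414 = 12740140 ≡ 8687 (mod 9023)
8687 - 8956 = -269 ≡ 8754 (mod 9023)

8754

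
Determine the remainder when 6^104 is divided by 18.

0

6^1 ≡ 6 (mod 18)
6^2 ≡ 6^2 = 36 ≡ 0 (mod 18)
6^4 ≡ 0^2 = 0 (mod 18)
6^8 ≡ 0^2 = 0 (mod 18)
6^16 ≡ 0^2 = 0 (mod 18)
6^32 ≡ 0^2 = 0 (mod 18)
6^64 ≡ 0^2 = 0 (mod 18)
6^104 = 6^64 · 6^32 · 6^8 ≡ 0 · 0 · 0 (mod 18).
Accumulate the product:
0 · 0 = 0
0 · 0 = 0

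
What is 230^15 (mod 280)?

160

15 in binary is 1111, i.e. 15 = 8 + 4 + 2 + 1.
230^1 ≡ 230 (mod 280)
230^2 ≡ 230^2 = 52900 ≡ 260 (mod 280)
230^4 ≡ 260^2 = 67600 ≡ 120 (mod 280)
230^8 ≡ 120^2 = 14400 ≡ 120 (mod 280)
230^15 = 230^8 × 230^4 × 230^2 × 230^1 ≡ 120 × 120 × 260 × 230 (mod 280).
Accumulate the product:
120 × 120 = 14400 ≡ 120
120 × 260 = 31200 ≡ 120
120 × 230 = 27600 ≡ 160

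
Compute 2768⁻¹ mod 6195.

47

By the extended Euclidean algorithm:
6195 = 2×2768 + 659
2768 = 4×659 + 132
659 = 4×132 + 131
132 = 1×131 + 1
131 = 131×1 + 0
gcd(2768, 6195) = 1, so the inverse exists.
Bézout: 1 = −21×6195 + 47×2768.
So 2768⁻¹ ≡ 47 (mod 6195).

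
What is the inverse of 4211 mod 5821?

1956

5821 = 1*4211 + 1610
4211 = 2*1610 + 991
1610 = 1*991 + 619
991 = 1*619 + 372
619 = 1*372 + 247
372 = 1*247 + 125
247 = 1*125 + 122
125 = 1*122 + 3
122 = 40*3 + 2
3 = 1*2 + 1
2 = 2*1 + 0
gcd(4211, 5821) = 1, so the inverse exists.
Back-substitute for 1:
1 = 1*3 − 1*2
  = −1*122 + 41*3
  = 41*125 − 42*122
  = −42*247 + 83*125
  = 83*372 − 125*247
  = −125*619 + 208*372
  = 208*991 − 333*619
  = −333*1610 + 541*991
  = 541*4211 − 1415*1610
  = −1415*5821 + 1956*4211
So 4211⁻¹ ≡ 1956 (mod 5821).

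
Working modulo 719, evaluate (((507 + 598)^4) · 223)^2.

507 + 598 = 1105 ≡ 386 (mod 719)
(386)^4 ≡ 685 (mod 719)
685 · 223 = 152755 ≡ 327 (mod 719)
(327)^2 ≡ 517 (mod 719)

517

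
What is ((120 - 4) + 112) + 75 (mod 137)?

120 - 4 = 116
116 + 112 = 228 ≡ 91 (mod 137)
91 + 75 = 166 ≡ 29 (mod 137)

29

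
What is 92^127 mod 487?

188

Compute successive squares:
127 in binary is 1111111, i.e. 127 = 64 + 32 + 16 + 8 + 4 + 2 + 1.
92^1 ≡ 92 (mod 487)
92^2 ≡ 92^2 = 8464 ≡ 185 (mod 487)
92^4 ≡ 185^2 = 34225 ≡ 135 (mod 487)
92^8 ≡ 135^2 = 18225 ≡ 206 (mod 487)
92^16 ≡ 206^2 = 42436 ≡ 67 (mod 487)
92^32 ≡ 67^2 = 4489 ≡ 106 (mod 487)
92^64 ≡ 106^2 = 11236 ≡ 35 (mod 487)
92^127 = 92^64 · 92^32 · 92^16 · 92^8 · 92^4 · 92^2 · 92^1 ≡ 35 · 106 · 67 · 206 · 135 · 185 · 92 (mod 487).
Accumulate the product:
35 · 106 = 3710 ≡ 301
301 · 67 = 20167 ≡ 200
200 · 206 = 41200 ≡ 292
292 · 135 = 39420 ≡ 460
460 · 185 = 85100 ≡ 362
362 · 92 = 33304 ≡ 188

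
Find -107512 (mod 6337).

217

-107512 = -17×6337 + 217, so -107512 ≡ 217 (mod 6337).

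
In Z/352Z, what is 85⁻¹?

29

By the extended Euclidean algorithm:
352 = 4·85 + 12
85 = 7·12 + 1
12 = 12·1 + 0
gcd(85, 352) = 1, so the inverse exists.
Back-substitute for 1:
1 = 1·85 − 7·12
  = −7·352 + 29·85
So 85⁻¹ ≡ 29 (mod 352).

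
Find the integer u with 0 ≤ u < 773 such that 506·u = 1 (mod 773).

Apply the Euclidean algorithm and back-substitute:
773 = 1·506 + 267
506 = 1·267 + 239
267 = 1·239 + 28
239 = 8·28 + 15
28 = 1·15 + 13
15 = 1·13 + 2
13 = 6·2 + 1
2 = 2·1 + 0
gcd(506, 773) = 1, so the inverse exists.
Bézout: 1 = 235·773 − 359·506.
So 506⁻¹ ≡ −359 ≡ 414 (mod 773).

414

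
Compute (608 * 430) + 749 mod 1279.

1273

608 * 430 = 261440 ≡ 524 (mod 1279)
524 + 749 = 1273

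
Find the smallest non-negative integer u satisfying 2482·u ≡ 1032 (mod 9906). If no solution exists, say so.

2439

gcd(2482, 9906) = 2, and 2 | 1032, so solutions exist.
Divide through by 2: 1241·u = 516 (mod 4953).
1241⁻¹ ≡ 2702 (mod 4953).
u ≡ 2702·516 ≡ 2439 (mod 4953).
The smallest non-negative solution is u = 2439.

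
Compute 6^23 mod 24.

0

Using repeated squaring:
23 in binary is 10111, i.e. 23 = 16 + 4 + 2 + 1.
6^1 ≡ 6 (mod 24)
6^2 ≡ 6^2 = 36 ≡ 12 (mod 24)
6^4 ≡ 12^2 = 144 ≡ 0 (mod 24)
6^8 ≡ 0^2 = 0 (mod 24)
6^16 ≡ 0^2 = 0 (mod 24)
6^23 = 6^16 * 6^4 * 6^2 * 6^1 ≡ 0 * 0 * 12 * 6 (mod 24).
Accumulate the product:
0 * 0 = 0
0 * 12 = 0
0 * 6 = 0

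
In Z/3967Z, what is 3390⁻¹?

3967 = 1·3390 + 577
3390 = 5·577 + 505
577 = 1·505 + 72
505 = 7·72 + 1
72 = 72·1 + 0
gcd(3390, 3967) = 1, so the inverse exists.
Back-substitute for 1:
1 = 1·505 − 7·72
  = −7·577 + 8·505
  = 8·3390 − 47·577
  = −47·3967 + 55·3390
So 3390⁻¹ ≡ 55 (mod 3967).

55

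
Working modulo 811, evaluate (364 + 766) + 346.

364 + 766 = 1130 ≡ 319 (mod 811)
319 + 346 = 665

665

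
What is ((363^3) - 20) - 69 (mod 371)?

(363)^3 ≡ 230 (mod 371)
230 - 20 = 210
210 - 69 = 141

141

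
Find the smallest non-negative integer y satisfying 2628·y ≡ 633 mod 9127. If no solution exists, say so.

5366

gcd(2628, 9127) = 1, so a unique solution mod 9127 exists.
2628⁻¹ ≡ 4435 (mod 9127).
y ≡ 4435·633 ≡ 5366 (mod 9127).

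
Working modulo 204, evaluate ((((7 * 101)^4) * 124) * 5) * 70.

7 * 101 = 707 ≡ 95 (mod 204)
(95)^4 ≡ 157 (mod 204)
157 * 124 = 19468 ≡ 88 (mod 204)
88 * 5 = 440 ≡ 32 (mod 204)
32 * 70 = 2240 ≡ 200 (mod 204)

200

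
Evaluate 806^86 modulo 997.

Using repeated squaring:
86 in binary is 1010110, i.e. 86 = 64 + 16 + 4 + 2.
806^1 ≡ 806 (mod 997)
806^2 ≡ 806^2 = 649636 ≡ 589 (mod 997)
806^4 ≡ 589^2 = 346921 ≡ 962 (mod 997)
806^8 ≡ 962^2 = 925444 ≡ 228 (mod 997)
806^16 ≡ 228^2 = 51984 ≡ 140 (mod 997)
806^32 ≡ 140^2 = 19600 ≡ 657 (mod 997)
806^64 ≡ 657^2 = 431649 ≡ 945 (mod 997)
806^86 = 806^64 · 806^16 · 806^4 · 806^2 ≡ 945 · 140 · 962 · 589 (mod 997).
Accumulate the product:
945 · 140 = 132300 ≡ 696
696 · 962 = 669552 ≡ 565
565 · 589 = 332785 ≡ 784

784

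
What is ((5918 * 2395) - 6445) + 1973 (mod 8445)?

5918 * 2395 = 14173610 ≡ 2900 (mod 8445)
2900 - 6445 = -3545 ≡ 4900 (mod 8445)
4900 + 1973 = 6873

6873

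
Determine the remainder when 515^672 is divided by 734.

413

672 in binary is 1010100000, i.e. 672 = 512 + 128 + 32.
515^1 ≡ 515 (mod 734)
515^2 ≡ 515^2 = 265225 ≡ 251 (mod 734)
515^4 ≡ 251^2 = 63001 ≡ 611 (mod 734)
515^8 ≡ 611^2 = 373321 ≡ 449 (mod 734)
515^16 ≡ 449^2 = 201601 ≡ 485 (mod 734)
515^32 ≡ 485^2 = 235225 ≡ 345 (mod 734)
515^64 ≡ 345^2 = 119025 ≡ 117 (mod 734)
515^128 ≡ 117^2 = 13689 ≡ 477 (mod 734)
515^256 ≡ 477^2 = 227529 ≡ 723 (mod 734)
515^512 ≡ 723^2 = 522729 ≡ 121 (mod 734)
515^672 = 515^512 × 515^128 × 515^32 ≡ 121 × 477 × 345 (mod 734).
Accumulate the product:
121 × 477 = 57717 ≡ 465
465 × 345 = 160425 ≡ 413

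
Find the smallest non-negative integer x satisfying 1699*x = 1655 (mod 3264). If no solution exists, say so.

gcd(1699, 3264) = 1, so a unique solution mod 3264 exists.
1699⁻¹ ≡ 1291 (mod 3264).
x ≡ 1291*1655 ≡ 1949 (mod 3264).

1949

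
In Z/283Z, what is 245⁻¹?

67

283 = 1*245 + 38
245 = 6*38 + 17
38 = 2*17 + 4
17 = 4*4 + 1
4 = 4*1 + 0
gcd(245, 283) = 1, so the inverse exists.
Bézout: 1 = −58*283 + 67*245.
So 245⁻¹ ≡ 67 (mod 283).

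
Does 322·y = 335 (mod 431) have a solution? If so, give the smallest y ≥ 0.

163

gcd(322, 431) = 1, so a unique solution mod 431 exists.
322⁻¹ ≡ 344 (mod 431).
y ≡ 344·335 ≡ 163 (mod 431).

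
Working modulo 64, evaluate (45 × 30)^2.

45 × 30 = 1350 ≡ 6 (mod 64)
(6)^2 ≡ 36 (mod 64)

36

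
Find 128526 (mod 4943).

8

128526 = 26*4943 + 8, so 128526 ≡ 8 (mod 4943).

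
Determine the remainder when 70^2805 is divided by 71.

70^1 ≡ 70 (mod 71)
70^2 ≡ 70^2 = 4900 ≡ 1 (mod 71)
70^4 ≡ 1^2 = 1 (mod 71)
70^8 ≡ 1^2 = 1 (mod 71)
70^16 ≡ 1^2 = 1 (mod 71)
70^32 ≡ 1^2 = 1 (mod 71)
70^64 ≡ 1^2 = 1 (mod 71)
70^128 ≡ 1^2 = 1 (mod 71)
70^256 ≡ 1^2 = 1 (mod 71)
70^512 ≡ 1^2 = 1 (mod 71)
70^1024 ≡ 1^2 = 1 (mod 71)
70^2048 ≡ 1^2 = 1 (mod 71)
70^2805 = 70^2048 × 70^512 × 70^128 × 70^64 × 70^32 × 70^16 × 70^4 × 70^1 ≡ 1 × 1 × 1 × 1 × 1 × 1 × 1 × 70 (mod 71).
Accumulate the product:
1 × 1 = 1
1 × 1 = 1
1 × 1 = 1
1 × 1 = 1
1 × 1 = 1
1 × 1 = 1
1 × 70 = 70

70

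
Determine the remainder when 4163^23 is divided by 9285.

6257

4163^1 ≡ 4163 (mod 9285)
4163^2 ≡ 4163^2 = 17330569 ≡ 4759 (mod 9285)
4163^4 ≡ 4759^2 = 22648081 ≡ 1966 (mod 9285)
4163^8 ≡ 1966^2 = 3865156 ≡ 2596 (mod 9285)
4163^16 ≡ 2596^2 = 6739216 ≡ 7591 (mod 9285)
4163^23 = 4163^16 × 4163^4 × 4163^2 × 4163^1 ≡ 7591 × 1966 × 4759 × 4163 (mod 9285).
Accumulate the product:
7591 × 1966 = 14923906 ≡ 2911
2911 × 4759 = 13853449 ≡ 229
229 × 4163 = 953327 ≡ 6257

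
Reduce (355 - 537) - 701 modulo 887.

355 - 537 = -182 ≡ 705 (mod 887)
705 - 701 = 4

4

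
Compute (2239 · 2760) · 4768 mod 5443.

2239 · 2760 = 6179640 ≡ 1835 (mod 5443)
1835 · 4768 = 8749280 ≡ 2379 (mod 5443)

2379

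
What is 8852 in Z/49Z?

8852 = 180×49 + 32, so 8852 ≡ 32 (mod 49).

32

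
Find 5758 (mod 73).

64

5758 = 78·73 + 64, so 5758 ≡ 64 (mod 73).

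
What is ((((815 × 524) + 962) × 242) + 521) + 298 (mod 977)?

815 × 524 = 427060 ≡ 111 (mod 977)
111 + 962 = 1073 ≡ 96 (mod 977)
96 × 242 = 23232 ≡ 761 (mod 977)
761 + 521 = 1282 ≡ 305 (mod 977)
305 + 298 = 603

603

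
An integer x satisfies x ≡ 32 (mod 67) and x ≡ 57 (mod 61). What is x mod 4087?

3717

67⁻¹ mod 61: 67×51 ≡ 1 (mod 61), so 67⁻¹ ≡ 51.
x = 32 + 67×((57 − 32)×51 mod 61) = 32 + 67×55 = 3717.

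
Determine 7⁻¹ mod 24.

24 = 3·7 + 3
7 = 2·3 + 1
3 = 3·1 + 0
gcd(7, 24) = 1, so the inverse exists.
Bézout: 1 = −2·24 + 7·7.
So 7⁻¹ ≡ 7 (mod 24).

7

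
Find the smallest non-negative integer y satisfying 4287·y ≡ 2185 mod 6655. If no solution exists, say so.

5010

gcd(4287, 6655) = 1, so a unique solution mod 6655 exists.
4287⁻¹ ≡ 5573 (mod 6655).
y ≡ 5573·2185 ≡ 5010 (mod 6655).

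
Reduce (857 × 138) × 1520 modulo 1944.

857 × 138 = 118266 ≡ 1626 (mod 1944)
1626 × 1520 = 2471520 ≡ 696 (mod 1944)

696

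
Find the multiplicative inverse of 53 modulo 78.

53

By the extended Euclidean algorithm:
78 = 1×53 + 25
53 = 2×25 + 3
25 = 8×3 + 1
3 = 3×1 + 0
gcd(53, 78) = 1, so the inverse exists.
Bézout: 1 = 17×78 − 25×53.
So 53⁻¹ ≡ −25 ≡ 53 (mod 78).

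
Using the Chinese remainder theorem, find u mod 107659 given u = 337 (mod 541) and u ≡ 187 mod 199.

13321

541⁻¹ mod 199: 541·167 ≡ 1 (mod 199), so 541⁻¹ ≡ 167.
u = 337 + 541·((187 − 337)·167 mod 199) = 337 + 541·24 = 13321.
Check: 13321 mod 541 = 337, 13321 mod 199 = 187. ✓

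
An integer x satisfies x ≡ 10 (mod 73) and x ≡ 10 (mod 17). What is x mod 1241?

10

73⁻¹ mod 17: 73·7 ≡ 1 (mod 17), so 73⁻¹ ≡ 7.
x = 10 + 73·((10 − 10)·7 mod 17) = 10 + 73·0 = 10.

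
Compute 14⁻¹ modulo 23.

23 = 1·14 + 9
14 = 1·9 + 5
9 = 1·5 + 4
5 = 1·4 + 1
4 = 4·1 + 0
gcd(14, 23) = 1, so the inverse exists.
Back-substitute for 1:
1 = 1·5 − 1·4
  = −1·9 + 2·5
  = 2·14 − 3·9
  = −3·23 + 5·14
So 14⁻¹ ≡ 5 (mod 23).

5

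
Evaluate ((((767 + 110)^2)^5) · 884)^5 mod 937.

767 + 110 = 877
(877)^2 ≡ 789 (mod 937)
(789)^5 ≡ 839 (mod 937)
839 · 884 = 741676 ≡ 509 (mod 937)
(509)^5 ≡ 830 (mod 937)

830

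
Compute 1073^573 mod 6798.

1679

Using repeated squaring:
573 in binary is 1000111101, i.e. 573 = 512 + 32 + 16 + 8 + 4 + 1.
1073^1 ≡ 1073 (mod 6798)
1073^2 ≡ 1073^2 = 1151329 ≡ 2467 (mod 6798)
1073^4 ≡ 2467^2 = 6086089 ≡ 1879 (mod 6798)
1073^8 ≡ 1879^2 = 3530641 ≡ 2479 (mod 6798)
1073^16 ≡ 2479^2 = 6145441 ≡ 49 (mod 6798)
1073^32 ≡ 49^2 = 2401 (mod 6798)
1073^64 ≡ 2401^2 = 5764801 ≡ 97 (mod 6798)
1073^128 ≡ 97^2 = 9409 ≡ 2611 (mod 6798)
1073^256 ≡ 2611^2 = 6817321 ≡ 5725 (mod 6798)
1073^512 ≡ 5725^2 = 32775625 ≡ 2467 (mod 6798)
1073^573 = 1073^512 · 1073^32 · 1073^16 · 1073^8 · 1073^4 · 1073^1 ≡ 2467 · 2401 · 49 · 2479 · 1879 · 1073 (mod 6798).
Accumulate the product:
2467 · 2401 = 5923267 ≡ 2209
2209 · 49 = 108241 ≡ 6271
6271 · 2479 = 15545809 ≡ 5581
5581 · 1879 = 10486699 ≡ 4183
4183 · 1073 = 4488359 ≡ 1679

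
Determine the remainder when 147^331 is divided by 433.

Compute successive squares:
147^1 ≡ 147 (mod 433)
147^2 ≡ 147^2 = 21609 ≡ 392 (mod 433)
147^4 ≡ 392^2 = 153664 ≡ 382 (mod 433)
147^8 ≡ 382^2 = 145924 ≡ 3 (mod 433)
147^16 ≡ 3^2 = 9 (mod 433)
147^32 ≡ 9^2 = 81 (mod 433)
147^64 ≡ 81^2 = 6561 ≡ 66 (mod 433)
147^128 ≡ 66^2 = 4356 ≡ 26 (mod 433)
147^256 ≡ 26^2 = 676 ≡ 243 (mod 433)
147^331 = 147^256 · 147^64 · 147^8 · 147^2 · 147^1 ≡ 243 · 66 · 3 · 392 · 147 (mod 433).
Accumulate the product:
243 · 66 = 16038 ≡ 17
17 · 3 = 51
51 · 392 = 19992 ≡ 74
74 · 147 = 10878 ≡ 53

53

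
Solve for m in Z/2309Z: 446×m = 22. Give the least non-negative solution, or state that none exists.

gcd(446, 2309) = 1, so a unique solution mod 2309 exists.
446⁻¹ ≡ 906 (mod 2309).
m ≡ 906×22 ≡ 1460 (mod 2309).

1460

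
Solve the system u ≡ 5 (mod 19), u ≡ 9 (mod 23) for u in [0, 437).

19⁻¹ mod 23: 19·17 ≡ 1 (mod 23), so 19⁻¹ ≡ 17.
u = 5 + 19·((9 − 5)·17 mod 23) = 5 + 19·22 = 423.

423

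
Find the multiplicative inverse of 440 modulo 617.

By the extended Euclidean algorithm:
617 = 1·440 + 177
440 = 2·177 + 86
177 = 2·86 + 5
86 = 17·5 + 1
5 = 5·1 + 0
gcd(440, 617) = 1, so the inverse exists.
Back-substitute for 1:
1 = 1·86 − 17·5
  = −17·177 + 35·86
  = 35·440 − 87·177
  = −87·617 + 122·440
So 440⁻¹ ≡ 122 (mod 617).

122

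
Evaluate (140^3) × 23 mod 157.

(140)^3 ≡ 111 (mod 157)
111 × 23 = 2553 ≡ 41 (mod 157)

41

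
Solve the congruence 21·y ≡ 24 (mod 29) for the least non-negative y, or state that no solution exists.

26

gcd(21, 29) = 1, so a unique solution mod 29 exists.
21⁻¹ ≡ 18 (mod 29).
y ≡ 18·24 ≡ 26 (mod 29).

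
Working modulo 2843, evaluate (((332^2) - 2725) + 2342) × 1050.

(332)^2 ≡ 2190 (mod 2843)
2190 - 2725 = -535 ≡ 2308 (mod 2843)
2308 + 2342 = 4650 ≡ 1807 (mod 2843)
1807 × 1050 = 1897350 ≡ 1069 (mod 2843)

1069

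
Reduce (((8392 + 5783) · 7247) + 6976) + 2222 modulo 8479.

3859

8392 + 5783 = 14175 ≡ 5696 (mod 8479)
5696 · 7247 = 41278912 ≡ 3140 (mod 8479)
3140 + 6976 = 10116 ≡ 1637 (mod 8479)
1637 + 2222 = 3859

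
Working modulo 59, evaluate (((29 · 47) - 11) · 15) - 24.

19

29 · 47 = 1363 ≡ 6 (mod 59)
6 - 11 = -5 ≡ 54 (mod 59)
54 · 15 = 810 ≡ 43 (mod 59)
43 - 24 = 19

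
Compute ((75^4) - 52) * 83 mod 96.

7

(75)^4 ≡ 81 (mod 96)
81 - 52 = 29
29 * 83 = 2407 ≡ 7 (mod 96)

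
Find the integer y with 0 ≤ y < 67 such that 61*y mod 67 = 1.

11

Run the extended Euclidean algorithm:
67 = 1·61 + 6
61 = 10·6 + 1
6 = 6·1 + 0
gcd(61, 67) = 1, so the inverse exists.
Back-substitute for 1:
1 = 1·61 − 10·6
  = −10·67 + 11·61
So 61⁻¹ ≡ 11 (mod 67).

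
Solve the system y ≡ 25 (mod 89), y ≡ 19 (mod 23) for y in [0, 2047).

203

89⁻¹ mod 23: 89*15 ≡ 1 (mod 23), so 89⁻¹ ≡ 15.
y = 25 + 89*((19 − 25)*15 mod 23) = 25 + 89*2 = 203.
Check: 203 mod 89 = 25, 203 mod 23 = 19. ✓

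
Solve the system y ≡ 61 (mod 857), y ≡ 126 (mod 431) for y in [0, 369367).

857⁻¹ mod 431: 857×86 ≡ 1 (mod 431), so 857⁻¹ ≡ 86.
y = 61 + 857×((126 − 61)×86 mod 431) = 61 + 857×418 = 358287.

358287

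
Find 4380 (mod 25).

4380 = 175·25 + 5, so 4380 ≡ 5 (mod 25).

5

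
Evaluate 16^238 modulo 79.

Compute successive squares:
238 in binary is 11101110, i.e. 238 = 128 + 64 + 32 + 8 + 4 + 2.
16^1 ≡ 16 (mod 79)
16^2 ≡ 16^2 = 256 ≡ 19 (mod 79)
16^4 ≡ 19^2 = 361 ≡ 45 (mod 79)
16^8 ≡ 45^2 = 2025 ≡ 50 (mod 79)
16^16 ≡ 50^2 = 2500 ≡ 51 (mod 79)
16^32 ≡ 51^2 = 2601 ≡ 73 (mod 79)
16^64 ≡ 73^2 = 5329 ≡ 36 (mod 79)
16^128 ≡ 36^2 = 1296 ≡ 32 (mod 79)
16^238 = 16^128 × 16^64 × 16^32 × 16^8 × 16^4 × 16^2 ≡ 32 × 36 × 73 × 50 × 45 × 19 (mod 79).
Accumulate the product:
32 × 36 = 1152 ≡ 46
46 × 73 = 3358 ≡ 40
40 × 50 = 2000 ≡ 25
25 × 45 = 1125 ≡ 19
19 × 19 = 361 ≡ 45

45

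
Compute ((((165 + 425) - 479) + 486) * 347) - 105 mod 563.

433

165 + 425 = 590 ≡ 27 (mod 563)
27 - 479 = -452 ≡ 111 (mod 563)
111 + 486 = 597 ≡ 34 (mod 563)
34 * 347 = 11798 ≡ 538 (mod 563)
538 - 105 = 433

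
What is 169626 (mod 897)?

93

169626 = 189*897 + 93, so 169626 ≡ 93 (mod 897).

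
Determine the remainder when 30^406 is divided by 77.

58

Compute successive squares:
406 in binary is 110010110, i.e. 406 = 256 + 128 + 16 + 4 + 2.
30^1 ≡ 30 (mod 77)
30^2 ≡ 30^2 = 900 ≡ 53 (mod 77)
30^4 ≡ 53^2 = 2809 ≡ 37 (mod 77)
30^8 ≡ 37^2 = 1369 ≡ 60 (mod 77)
30^16 ≡ 60^2 = 3600 ≡ 58 (mod 77)
30^32 ≡ 58^2 = 3364 ≡ 53 (mod 77)
30^64 ≡ 53^2 = 2809 ≡ 37 (mod 77)
30^128 ≡ 37^2 = 1369 ≡ 60 (mod 77)
30^256 ≡ 60^2 = 3600 ≡ 58 (mod 77)
30^406 = 30^256 * 30^128 * 30^16 * 30^4 * 30^2 ≡ 58 * 60 * 58 * 37 * 53 (mod 77).
Accumulate the product:
58 * 60 = 3480 ≡ 15
15 * 58 = 870 ≡ 23
23 * 37 = 851 ≡ 4
4 * 53 = 212 ≡ 58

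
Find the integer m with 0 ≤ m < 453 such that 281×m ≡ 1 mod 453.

266

Apply the Euclidean algorithm and back-substitute:
453 = 1*281 + 172
281 = 1*172 + 109
172 = 1*109 + 63
109 = 1*63 + 46
63 = 1*46 + 17
46 = 2*17 + 12
17 = 1*12 + 5
12 = 2*5 + 2
5 = 2*2 + 1
2 = 2*1 + 0
gcd(281, 453) = 1, so the inverse exists.
Back-substitute for 1:
1 = 1*5 − 2*2
  = −2*12 + 5*5
  = 5*17 − 7*12
  = −7*46 + 19*17
  = 19*63 − 26*46
  = −26*109 + 45*63
  = 45*172 − 71*109
  = −71*281 + 116*172
  = 116*453 − 187*281
So 281⁻¹ ≡ −187 ≡ 266 (mod 453).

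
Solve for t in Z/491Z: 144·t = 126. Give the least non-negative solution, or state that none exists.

gcd(144, 491) = 1, so a unique solution mod 491 exists.
144⁻¹ ≡ 208 (mod 491).
t ≡ 208·126 ≡ 185 (mod 491).

185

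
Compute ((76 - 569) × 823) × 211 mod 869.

76 - 569 = -493 ≡ 376 (mod 869)
376 × 823 = 309448 ≡ 84 (mod 869)
84 × 211 = 17724 ≡ 344 (mod 869)

344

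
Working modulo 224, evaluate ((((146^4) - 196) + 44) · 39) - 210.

(146)^4 ≡ 176 (mod 224)
176 - 196 = -20 ≡ 204 (mod 224)
204 + 44 = 248 ≡ 24 (mod 224)
24 · 39 = 936 ≡ 40 (mod 224)
40 - 210 = -170 ≡ 54 (mod 224)

54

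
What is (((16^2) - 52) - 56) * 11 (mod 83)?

(16)^2 ≡ 7 (mod 83)
7 - 52 = -45 ≡ 38 (mod 83)
38 - 56 = -18 ≡ 65 (mod 83)
65 * 11 = 715 ≡ 51 (mod 83)

51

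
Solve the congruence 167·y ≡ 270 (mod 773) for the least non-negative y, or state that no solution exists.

gcd(167, 773) = 1, so a unique solution mod 773 exists.
167⁻¹ ≡ 611 (mod 773).
y ≡ 611·270 ≡ 321 (mod 773).

321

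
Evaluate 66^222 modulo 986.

66^1 ≡ 66 (mod 986)
66^2 ≡ 66^2 = 4356 ≡ 412 (mod 986)
66^4 ≡ 412^2 = 169744 ≡ 152 (mod 986)
66^8 ≡ 152^2 = 23104 ≡ 426 (mod 986)
66^16 ≡ 426^2 = 181476 ≡ 52 (mod 986)
66^32 ≡ 52^2 = 2704 ≡ 732 (mod 986)
66^64 ≡ 732^2 = 535824 ≡ 426 (mod 986)
66^128 ≡ 426^2 = 181476 ≡ 52 (mod 986)
66^222 = 66^128 * 66^64 * 66^16 * 66^8 * 66^4 * 66^2 ≡ 52 * 426 * 52 * 426 * 152 * 412 (mod 986).
Accumulate the product:
52 * 426 = 22152 ≡ 460
460 * 52 = 23920 ≡ 256
256 * 426 = 109056 ≡ 596
596 * 152 = 90592 ≡ 866
866 * 412 = 356792 ≡ 846

846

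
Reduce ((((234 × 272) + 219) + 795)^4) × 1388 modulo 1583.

234 × 272 = 63648 ≡ 328 (mod 1583)
328 + 219 = 547
547 + 795 = 1342
(1342)^4 ≡ 1067 (mod 1583)
1067 × 1388 = 1480996 ≡ 891 (mod 1583)

891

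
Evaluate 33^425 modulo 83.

51

425 in binary is 110101001, i.e. 425 = 256 + 128 + 32 + 8 + 1.
33^1 ≡ 33 (mod 83)
33^2 ≡ 33^2 = 1089 ≡ 10 (mod 83)
33^4 ≡ 10^2 = 100 ≡ 17 (mod 83)
33^8 ≡ 17^2 = 289 ≡ 40 (mod 83)
33^16 ≡ 40^2 = 1600 ≡ 23 (mod 83)
33^32 ≡ 23^2 = 529 ≡ 31 (mod 83)
33^64 ≡ 31^2 = 961 ≡ 48 (mod 83)
33^128 ≡ 48^2 = 2304 ≡ 63 (mod 83)
33^256 ≡ 63^2 = 3969 ≡ 68 (mod 83)
33^425 = 33^256 × 33^128 × 33^32 × 33^8 × 33^1 ≡ 68 × 63 × 31 × 40 × 33 (mod 83).
Accumulate the product:
68 × 63 = 4284 ≡ 51
51 × 31 = 1581 ≡ 4
4 × 40 = 160 ≡ 77
77 × 33 = 2541 ≡ 51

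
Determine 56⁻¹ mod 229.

45

229 = 4*56 + 5
56 = 11*5 + 1
5 = 5*1 + 0
gcd(56, 229) = 1, so the inverse exists.
Back-substitute for 1:
1 = 1*56 − 11*5
  = −11*229 + 45*56
So 56⁻¹ ≡ 45 (mod 229).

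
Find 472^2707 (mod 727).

39

Using repeated squaring:
472^1 ≡ 472 (mod 727)
472^2 ≡ 472^2 = 222784 ≡ 322 (mod 727)
472^4 ≡ 322^2 = 103684 ≡ 450 (mod 727)
472^8 ≡ 450^2 = 202500 ≡ 394 (mod 727)
472^16 ≡ 394^2 = 155236 ≡ 385 (mod 727)
472^32 ≡ 385^2 = 148225 ≡ 644 (mod 727)
472^64 ≡ 644^2 = 414736 ≡ 346 (mod 727)
472^128 ≡ 346^2 = 119716 ≡ 488 (mod 727)
472^256 ≡ 488^2 = 238144 ≡ 415 (mod 727)
472^512 ≡ 415^2 = 172225 ≡ 653 (mod 727)
472^1024 ≡ 653^2 = 426409 ≡ 387 (mod 727)
472^2048 ≡ 387^2 = 149769 ≡ 7 (mod 727)
472^2707 = 472^2048 × 472^512 × 472^128 × 472^16 × 472^2 × 472^1 ≡ 7 × 653 × 488 × 385 × 322 × 472 (mod 727).
Accumulate the product:
7 × 653 = 4571 ≡ 209
209 × 488 = 101992 ≡ 212
212 × 385 = 81620 ≡ 196
196 × 322 = 63112 ≡ 590
590 × 472 = 278480 ≡ 39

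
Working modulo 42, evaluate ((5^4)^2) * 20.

38

(5)^4 ≡ 37 (mod 42)
(37)^2 ≡ 25 (mod 42)
25 * 20 = 500 ≡ 38 (mod 42)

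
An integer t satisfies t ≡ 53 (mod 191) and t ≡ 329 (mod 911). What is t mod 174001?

191⁻¹ mod 911: 191×849 ≡ 1 (mod 911), so 191⁻¹ ≡ 849.
t = 53 + 191×((329 − 53)×849 mod 911) = 53 + 191×197 = 37680.

37680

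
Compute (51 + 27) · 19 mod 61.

18

51 + 27 = 78 ≡ 17 (mod 61)
17 · 19 = 323 ≡ 18 (mod 61)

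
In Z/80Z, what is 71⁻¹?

71

80 = 1×71 + 9
71 = 7×9 + 8
9 = 1×8 + 1
8 = 8×1 + 0
gcd(71, 80) = 1, so the inverse exists.
Back-substitute for 1:
1 = 1×9 − 1×8
  = −1×71 + 8×9
  = 8×80 − 9×71
So 71⁻¹ ≡ −9 ≡ 71 (mod 80).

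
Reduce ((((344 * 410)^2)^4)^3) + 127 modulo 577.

191

344 * 410 = 141040 ≡ 252 (mod 577)
(252)^2 ≡ 34 (mod 577)
(34)^4 ≡ 4 (mod 577)
(4)^3 ≡ 64 (mod 577)
64 + 127 = 191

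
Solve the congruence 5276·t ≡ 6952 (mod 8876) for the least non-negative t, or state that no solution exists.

gcd(5276, 8876) = 4, and 4 | 6952, so solutions exist.
Divide through by 4: 1319·t ≡ 1738 mod 2219.
1319⁻¹ ≡ 1181 (mod 2219).
t ≡ 1181·1738 ≡ 3 (mod 2219).
The smallest non-negative solution is t = 3.

3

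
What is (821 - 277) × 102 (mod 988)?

821 - 277 = 544
544 × 102 = 55488 ≡ 160 (mod 988)

160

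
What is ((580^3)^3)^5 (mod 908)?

(580)^3 ≡ 52 (mod 908)
(52)^3 ≡ 776 (mod 908)
(776)^5 ≡ 220 (mod 908)

220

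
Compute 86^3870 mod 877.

300

Compute successive squares:
3870 in binary is 111100011110, i.e. 3870 = 2048 + 1024 + 512 + 256 + 16 + 8 + 4 + 2.
86^1 ≡ 86 (mod 877)
86^2 ≡ 86^2 = 7396 ≡ 380 (mod 877)
86^4 ≡ 380^2 = 144400 ≡ 572 (mod 877)
86^8 ≡ 572^2 = 327184 ≡ 63 (mod 877)
86^16 ≡ 63^2 = 3969 ≡ 461 (mod 877)
86^32 ≡ 461^2 = 212521 ≡ 287 (mod 877)
86^64 ≡ 287^2 = 82369 ≡ 808 (mod 877)
86^128 ≡ 808^2 = 652864 ≡ 376 (mod 877)
86^256 ≡ 376^2 = 141376 ≡ 179 (mod 877)
86^512 ≡ 179^2 = 32041 ≡ 469 (mod 877)
86^1024 ≡ 469^2 = 219961 ≡ 711 (mod 877)
86^2048 ≡ 711^2 = 505521 ≡ 369 (mod 877)
86^3870 = 86^2048 · 86^1024 · 86^512 · 86^256 · 86^16 · 86^8 · 86^4 · 86^2 ≡ 369 · 711 · 469 · 179 · 461 · 63 · 572 · 380 (mod 877).
Accumulate the product:
369 · 711 = 262359 ≡ 136
136 · 469 = 63784 ≡ 640
640 · 179 = 114560 ≡ 550
550 · 461 = 253550 ≡ 97
97 · 63 = 6111 ≡ 849
849 · 572 = 485628 ≡ 647
647 · 380 = 245860 ≡ 300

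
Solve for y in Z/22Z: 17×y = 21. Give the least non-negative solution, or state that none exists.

gcd(17, 22) = 1, so a unique solution mod 22 exists.
17⁻¹ ≡ 13 (mod 22).
y ≡ 13×21 ≡ 9 (mod 22).

9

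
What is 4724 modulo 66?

38

4724 = 71·66 + 38, so 4724 ≡ 38 (mod 66).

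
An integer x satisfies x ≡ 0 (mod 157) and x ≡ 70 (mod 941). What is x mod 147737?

65940

157⁻¹ mod 941: 157·6 ≡ 1 (mod 941), so 157⁻¹ ≡ 6.
x = 0 + 157·((70 − 0)·6 mod 941) = 0 + 157·420 = 65940.
Check: 65940 mod 157 = 0, 65940 mod 941 = 70. ✓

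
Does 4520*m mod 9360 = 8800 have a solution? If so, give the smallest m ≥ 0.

gcd(4520, 9360) = 40, and 40 | 8800, so solutions exist.
Divide through by 40: 113*m = 220 (mod 234).
113⁻¹ ≡ 29 (mod 234).
m ≡ 29*220 ≡ 62 (mod 234).
The smallest non-negative solution is m = 62.

62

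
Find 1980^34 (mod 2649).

34 in binary is 100010, i.e. 34 = 32 + 2.
1980^1 ≡ 1980 (mod 2649)
1980^2 ≡ 1980^2 = 3920400 ≡ 2529 (mod 2649)
1980^4 ≡ 2529^2 = 6395841 ≡ 1155 (mod 2649)
1980^8 ≡ 1155^2 = 1334025 ≡ 1578 (mod 2649)
1980^16 ≡ 1578^2 = 2490084 ≡ 24 (mod 2649)
1980^32 ≡ 24^2 = 576 (mod 2649)
1980^34 = 1980^32 × 1980^2 ≡ 576 × 2529 (mod 2649).
576 × 2529 = 1456704 ≡ 2403 (mod 2649).

2403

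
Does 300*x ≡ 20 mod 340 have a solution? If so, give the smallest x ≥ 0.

gcd(300, 340) = 20, and 20 | 20, so solutions exist.
Divide through by 20: 15*x ≡ 1 (mod 17).
15⁻¹ ≡ 8 (mod 17).
x ≡ 8*1 ≡ 8 (mod 17).
The smallest non-negative solution is x = 8.

8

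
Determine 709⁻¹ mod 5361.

2896

Apply the Euclidean algorithm and back-substitute:
5361 = 7*709 + 398
709 = 1*398 + 311
398 = 1*311 + 87
311 = 3*87 + 50
87 = 1*50 + 37
50 = 1*37 + 13
37 = 2*13 + 11
13 = 1*11 + 2
11 = 5*2 + 1
2 = 2*1 + 0
gcd(709, 5361) = 1, so the inverse exists.
Back-substitute for 1:
1 = 1*11 − 5*2
  = −5*13 + 6*11
  = 6*37 − 17*13
  = −17*50 + 23*37
  = 23*87 − 40*50
  = −40*311 + 143*87
  = 143*398 − 183*311
  = −183*709 + 326*398
  = 326*5361 − 2465*709
So 709⁻¹ ≡ −2465 ≡ 2896 (mod 5361).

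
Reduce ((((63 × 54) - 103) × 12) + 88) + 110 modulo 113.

10

63 × 54 = 3402 ≡ 12 (mod 113)
12 - 103 = -91 ≡ 22 (mod 113)
22 × 12 = 264 ≡ 38 (mod 113)
38 + 88 = 126 ≡ 13 (mod 113)
13 + 110 = 123 ≡ 10 (mod 113)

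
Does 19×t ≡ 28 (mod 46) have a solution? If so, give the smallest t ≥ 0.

16

gcd(19, 46) = 1, so a unique solution mod 46 exists.
19⁻¹ ≡ 17 (mod 46).
t ≡ 17×28 ≡ 16 (mod 46).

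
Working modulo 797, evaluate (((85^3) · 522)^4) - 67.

(85)^3 ≡ 435 (mod 797)
435 · 522 = 227070 ≡ 722 (mod 797)
(722)^4 ≡ 522 (mod 797)
522 - 67 = 455

455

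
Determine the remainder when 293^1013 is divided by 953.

293^1 ≡ 293 (mod 953)
293^2 ≡ 293^2 = 85849 ≡ 79 (mod 953)
293^4 ≡ 79^2 = 6241 ≡ 523 (mod 953)
293^8 ≡ 523^2 = 273529 ≡ 18 (mod 953)
293^16 ≡ 18^2 = 324 (mod 953)
293^32 ≡ 324^2 = 104976 ≡ 146 (mod 953)
293^64 ≡ 146^2 = 21316 ≡ 350 (mod 953)
293^128 ≡ 350^2 = 122500 ≡ 516 (mod 953)
293^256 ≡ 516^2 = 266256 ≡ 369 (mod 953)
293^512 ≡ 369^2 = 136161 ≡ 835 (mod 953)
293^1013 = 293^512 · 293^256 · 293^128 · 293^64 · 293^32 · 293^16 · 293^4 · 293^1 ≡ 835 · 369 · 516 · 350 · 146 · 324 · 523 · 293 (mod 953).
Accumulate the product:
835 · 369 = 308115 ≡ 296
296 · 516 = 152736 ≡ 256
256 · 350 = 89600 ≡ 18
18 · 146 = 2628 ≡ 722
722 · 324 = 233928 ≡ 443
443 · 523 = 231689 ≡ 110
110 · 293 = 32230 ≡ 781

781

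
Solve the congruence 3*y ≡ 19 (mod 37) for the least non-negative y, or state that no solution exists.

gcd(3, 37) = 1, so a unique solution mod 37 exists.
3⁻¹ ≡ 25 (mod 37).
y ≡ 25*19 ≡ 31 (mod 37).

31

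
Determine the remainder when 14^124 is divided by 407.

124 in binary is 1111100, i.e. 124 = 64 + 32 + 16 + 8 + 4.
14^1 ≡ 14 (mod 407)
14^2 ≡ 14^2 = 196 (mod 407)
14^4 ≡ 196^2 = 38416 ≡ 158 (mod 407)
14^8 ≡ 158^2 = 24964 ≡ 137 (mod 407)
14^16 ≡ 137^2 = 18769 ≡ 47 (mod 407)
14^32 ≡ 47^2 = 2209 ≡ 174 (mod 407)
14^64 ≡ 174^2 = 30276 ≡ 158 (mod 407)
14^124 = 14^64 * 14^32 * 14^16 * 14^8 * 14^4 ≡ 158 * 174 * 47 * 137 * 158 (mod 407).
Accumulate the product:
158 * 174 = 27492 ≡ 223
223 * 47 = 10481 ≡ 306
306 * 137 = 41922 ≡ 1
1 * 158 = 158

158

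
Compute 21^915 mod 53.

26

915 in binary is 1110010011, i.e. 915 = 512 + 256 + 128 + 16 + 2 + 1.
21^1 ≡ 21 (mod 53)
21^2 ≡ 21^2 = 441 ≡ 17 (mod 53)
21^4 ≡ 17^2 = 289 ≡ 24 (mod 53)
21^8 ≡ 24^2 = 576 ≡ 46 (mod 53)
21^16 ≡ 46^2 = 2116 ≡ 49 (mod 53)
21^32 ≡ 49^2 = 2401 ≡ 16 (mod 53)
21^64 ≡ 16^2 = 256 ≡ 44 (mod 53)
21^128 ≡ 44^2 = 1936 ≡ 28 (mod 53)
21^256 ≡ 28^2 = 784 ≡ 42 (mod 53)
21^512 ≡ 42^2 = 1764 ≡ 15 (mod 53)
21^915 = 21^512 × 21^256 × 21^128 × 21^16 × 21^2 × 21^1 ≡ 15 × 42 × 28 × 49 × 17 × 21 (mod 53).
Accumulate the product:
15 × 42 = 630 ≡ 47
47 × 28 = 1316 ≡ 44
44 × 49 = 2156 ≡ 36
36 × 17 = 612 ≡ 29
29 × 21 = 609 ≡ 26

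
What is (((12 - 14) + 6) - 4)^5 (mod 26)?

0

12 - 14 = -2 ≡ 24 (mod 26)
24 + 6 = 30 ≡ 4 (mod 26)
4 - 4 = 0
(0)^5 ≡ 0 (mod 26)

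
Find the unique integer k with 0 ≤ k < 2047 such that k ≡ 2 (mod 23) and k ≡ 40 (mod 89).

23⁻¹ mod 89: 23×31 ≡ 1 (mod 89), so 23⁻¹ ≡ 31.
k = 2 + 23×((40 − 2)×31 mod 89) = 2 + 23×21 = 485.
Check: 485 mod 23 = 2, 485 mod 89 = 40. ✓

485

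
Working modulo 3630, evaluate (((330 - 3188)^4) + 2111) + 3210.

330 - 3188 = -2858 ≡ 772 (mod 3630)
(772)^4 ≡ 1666 (mod 3630)
1666 + 2111 = 3777 ≡ 147 (mod 3630)
147 + 3210 = 3357

3357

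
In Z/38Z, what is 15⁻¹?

By the extended Euclidean algorithm:
38 = 2*15 + 8
15 = 1*8 + 7
8 = 1*7 + 1
7 = 7*1 + 0
gcd(15, 38) = 1, so the inverse exists.
Back-substitute for 1:
1 = 1*8 − 1*7
  = −1*15 + 2*8
  = 2*38 − 5*15
So 15⁻¹ ≡ −5 ≡ 33 (mod 38).

33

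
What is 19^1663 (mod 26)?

19^1 ≡ 19 (mod 26)
19^2 ≡ 19^2 = 361 ≡ 23 (mod 26)
19^4 ≡ 23^2 = 529 ≡ 9 (mod 26)
19^8 ≡ 9^2 = 81 ≡ 3 (mod 26)
19^16 ≡ 3^2 = 9 (mod 26)
19^32 ≡ 9^2 = 81 ≡ 3 (mod 26)
19^64 ≡ 3^2 = 9 (mod 26)
19^128 ≡ 9^2 = 81 ≡ 3 (mod 26)
19^256 ≡ 3^2 = 9 (mod 26)
19^512 ≡ 9^2 = 81 ≡ 3 (mod 26)
19^1024 ≡ 3^2 = 9 (mod 26)
19^1663 = 19^1024 × 19^512 × 19^64 × 19^32 × 19^16 × 19^8 × 19^4 × 19^2 × 19^1 ≡ 9 × 3 × 9 × 3 × 9 × 3 × 9 × 23 × 19 (mod 26).
Accumulate the product:
9 × 3 = 27 ≡ 1
1 × 9 = 9
9 × 3 = 27 ≡ 1
1 × 9 = 9
9 × 3 = 27 ≡ 1
1 × 9 = 9
9 × 23 = 207 ≡ 25
25 × 19 = 475 ≡ 7

7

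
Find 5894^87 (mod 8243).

6026

Compute successive squares:
5894^1 ≡ 5894 (mod 8243)
5894^2 ≡ 5894^2 = 34739236 ≡ 3234 (mod 8243)
5894^4 ≡ 3234^2 = 10458756 ≡ 6632 (mod 8243)
5894^8 ≡ 6632^2 = 43983424 ≡ 7019 (mod 8243)
5894^16 ≡ 7019^2 = 49266361 ≡ 6193 (mod 8243)
5894^32 ≡ 6193^2 = 38353249 ≡ 6813 (mod 8243)
5894^64 ≡ 6813^2 = 46416969 ≡ 636 (mod 8243)
5894^87 = 5894^64 * 5894^16 * 5894^4 * 5894^2 * 5894^1 ≡ 636 * 6193 * 6632 * 3234 * 5894 (mod 8243).
Accumulate the product:
636 * 6193 = 3938748 ≡ 6837
6837 * 6632 = 45342984 ≡ 6484
6484 * 3234 = 20969256 ≡ 7307
7307 * 5894 = 43067458 ≡ 6026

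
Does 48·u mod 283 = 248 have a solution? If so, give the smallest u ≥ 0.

241

gcd(48, 283) = 1, so a unique solution mod 283 exists.
48⁻¹ ≡ 171 (mod 283).
u ≡ 171·248 ≡ 241 (mod 283).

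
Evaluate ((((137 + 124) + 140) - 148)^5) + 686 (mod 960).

699

137 + 124 = 261
261 + 140 = 401
401 - 148 = 253
(253)^5 ≡ 13 (mod 960)
13 + 686 = 699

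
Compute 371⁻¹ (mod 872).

275

Apply the Euclidean algorithm and back-substitute:
872 = 2×371 + 130
371 = 2×130 + 111
130 = 1×111 + 19
111 = 5×19 + 16
19 = 1×16 + 3
16 = 5×3 + 1
3 = 3×1 + 0
gcd(371, 872) = 1, so the inverse exists.
Bézout: 1 = −117×872 + 275×371.
So 371⁻¹ ≡ 275 (mod 872).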